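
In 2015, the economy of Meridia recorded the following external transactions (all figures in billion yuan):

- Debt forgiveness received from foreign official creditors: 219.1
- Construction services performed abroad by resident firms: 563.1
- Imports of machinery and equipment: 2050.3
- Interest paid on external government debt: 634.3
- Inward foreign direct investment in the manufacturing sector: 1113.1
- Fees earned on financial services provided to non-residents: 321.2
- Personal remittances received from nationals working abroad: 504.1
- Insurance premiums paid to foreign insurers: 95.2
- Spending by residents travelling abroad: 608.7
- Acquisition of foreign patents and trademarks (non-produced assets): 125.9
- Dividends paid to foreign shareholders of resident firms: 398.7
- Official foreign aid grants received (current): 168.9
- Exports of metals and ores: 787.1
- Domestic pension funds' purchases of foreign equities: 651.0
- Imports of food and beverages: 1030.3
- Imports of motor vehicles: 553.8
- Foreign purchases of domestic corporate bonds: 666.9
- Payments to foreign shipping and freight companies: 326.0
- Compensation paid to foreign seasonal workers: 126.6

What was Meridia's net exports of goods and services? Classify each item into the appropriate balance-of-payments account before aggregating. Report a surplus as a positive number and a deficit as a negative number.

-2992.9

Goods: -1030.3 + 787.1 - 2050.3 - 553.8 = -2847.3
Services: -95.2 - 608.7 + 563.1 - 326.0 + 321.2 = -145.6
Trade balance = -2847.3 + (-145.6) = -2992.9
(Excluded from the trade balance — capital account: debt forgiveness received from foreign official creditors 219.1, acquisition of foreign patents and trademarks (non-produced assets) 125.9; primary income: interest paid on external government debt 634.3, dividends paid to foreign shareholders of resident firms 398.7, compensation paid to foreign seasonal workers 126.6; financial account: inward foreign direct investment in the manufacturing sector 1113.1, domestic pension funds' purchases of foreign equities 651.0, foreign purchases of domestic corporate bonds 666.9; secondary income: personal remittances received from nationals working abroad 504.1, official foreign aid grants received (current) 168.9.)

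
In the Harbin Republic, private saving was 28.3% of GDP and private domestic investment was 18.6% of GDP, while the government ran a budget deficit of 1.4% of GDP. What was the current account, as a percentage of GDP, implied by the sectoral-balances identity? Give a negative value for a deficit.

8.3

By the sectoral-balances identity, CA = (S_private - I) + (T - G).
Private balance = 28.3 - 18.6 = 9.7
Government balance (T - G) = -1.4
CA = 9.7 + (-1.4) = 8.3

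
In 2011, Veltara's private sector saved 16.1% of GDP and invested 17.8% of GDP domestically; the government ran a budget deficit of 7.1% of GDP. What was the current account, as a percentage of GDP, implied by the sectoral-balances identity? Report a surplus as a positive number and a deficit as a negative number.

By the sectoral-balances identity, CA = (S_private - I) + (T - G).
Private balance = 16.1 - 17.8 = -1.7
Government balance (T - G) = -7.1
CA = -1.7 + (-7.1) = -8.8

-8.8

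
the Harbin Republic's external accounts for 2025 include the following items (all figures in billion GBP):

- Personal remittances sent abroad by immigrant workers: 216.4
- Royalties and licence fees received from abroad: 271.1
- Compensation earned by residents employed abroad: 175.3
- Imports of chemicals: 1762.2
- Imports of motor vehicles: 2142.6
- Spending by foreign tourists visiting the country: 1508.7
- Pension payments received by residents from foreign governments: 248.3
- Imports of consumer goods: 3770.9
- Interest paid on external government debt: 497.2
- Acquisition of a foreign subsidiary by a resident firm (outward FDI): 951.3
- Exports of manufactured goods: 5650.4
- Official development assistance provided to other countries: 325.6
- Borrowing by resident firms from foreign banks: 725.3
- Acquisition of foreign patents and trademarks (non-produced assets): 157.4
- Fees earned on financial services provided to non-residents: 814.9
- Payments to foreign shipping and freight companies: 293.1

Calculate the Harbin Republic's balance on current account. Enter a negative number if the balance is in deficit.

Goods: -2142.6 + 5650.4 - 1762.2 - 3770.9 = -2025.3
Services: -293.1 + 1508.7 + 271.1 + 814.9 = 2301.6
Primary income: 175.3 - 497.2 = -321.9
Secondary income: -216.4 - 325.6 + 248.3 = -293.7
Current account = (-2025.3) + 2301.6 + (-321.9) + (-293.7) = -339.3
(Excluded from the current account — financial account: acquisition of a foreign subsidiary by a resident firm (outward FDI) 951.3, borrowing by resident firms from foreign banks 725.3; capital account: acquisition of foreign patents and trademarks (non-produced assets) 157.4.)

-339.3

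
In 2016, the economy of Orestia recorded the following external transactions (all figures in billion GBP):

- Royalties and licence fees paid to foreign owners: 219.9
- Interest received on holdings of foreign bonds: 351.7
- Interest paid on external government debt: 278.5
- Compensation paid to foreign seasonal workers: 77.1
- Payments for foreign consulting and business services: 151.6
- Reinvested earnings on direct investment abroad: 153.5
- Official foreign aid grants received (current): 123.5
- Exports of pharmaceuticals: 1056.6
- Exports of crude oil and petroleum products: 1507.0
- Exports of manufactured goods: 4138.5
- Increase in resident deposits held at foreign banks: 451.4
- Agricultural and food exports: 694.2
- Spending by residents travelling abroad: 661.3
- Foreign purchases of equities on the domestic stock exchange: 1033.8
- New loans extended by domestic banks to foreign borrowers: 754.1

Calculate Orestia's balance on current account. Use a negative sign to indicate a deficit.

Goods: 1507.0 + 4138.5 + 1056.6 + 694.2 = 7396.3
Services: -151.6 - 219.9 - 661.3 = -1032.8
Primary income: -77.1 + 351.7 + 153.5 - 278.5 = 149.6
Secondary income: 123.5
Current account = 7396.3 + (-1032.8) + 149.6 + 123.5 = 6636.6
(Excluded from the current account — financial account: increase in resident deposits held at foreign banks 451.4, foreign purchases of equities on the domestic stock exchange 1033.8, new loans extended by domestic banks to foreign borrowers 754.1.)

6636.6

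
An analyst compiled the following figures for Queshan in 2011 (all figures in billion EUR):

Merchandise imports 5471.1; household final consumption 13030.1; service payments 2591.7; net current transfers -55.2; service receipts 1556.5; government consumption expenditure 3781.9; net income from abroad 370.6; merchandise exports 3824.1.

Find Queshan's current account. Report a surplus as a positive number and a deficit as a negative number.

-2366.8

Goods balance = 3824.1 - 5471.1 = -1647.0
Services balance = 1556.5 - 2591.7 = -1035.2
Trade balance (goods + services) = -1647.0 + (-1035.2) = -2682.2
Net primary income = 370.6
Net secondary income = -55.2
Current account = -2682.2 + 370.6 + (-55.2) = -2366.8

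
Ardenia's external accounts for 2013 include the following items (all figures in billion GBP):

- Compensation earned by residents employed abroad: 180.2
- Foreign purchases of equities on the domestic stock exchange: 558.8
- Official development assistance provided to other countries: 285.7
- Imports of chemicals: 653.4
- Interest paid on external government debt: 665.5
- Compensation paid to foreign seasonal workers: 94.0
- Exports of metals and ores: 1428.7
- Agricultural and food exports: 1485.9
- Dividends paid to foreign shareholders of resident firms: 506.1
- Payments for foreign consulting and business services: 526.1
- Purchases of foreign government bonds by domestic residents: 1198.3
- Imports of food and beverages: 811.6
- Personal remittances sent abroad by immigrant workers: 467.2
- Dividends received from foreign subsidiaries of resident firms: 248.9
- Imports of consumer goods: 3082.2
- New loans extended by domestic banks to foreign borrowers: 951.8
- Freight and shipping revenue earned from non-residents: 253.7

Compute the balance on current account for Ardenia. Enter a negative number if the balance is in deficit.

-3494.4

Goods: -653.4 + 1485.9 + 1428.7 - 3082.2 - 811.6 = -1632.6
Services: 253.7 - 526.1 = -272.4
Primary income: 248.9 - 665.5 - 506.1 - 94.0 + 180.2 = -836.5
Secondary income: -467.2 - 285.7 = -752.9
Current account = (-1632.6) + (-272.4) + (-836.5) + (-752.9) = -3494.4
(Excluded from the current account — financial account: foreign purchases of equities on the domestic stock exchange 558.8, purchases of foreign government bonds by domestic residents 1198.3, new loans extended by domestic banks to foreign borrowers 951.8.)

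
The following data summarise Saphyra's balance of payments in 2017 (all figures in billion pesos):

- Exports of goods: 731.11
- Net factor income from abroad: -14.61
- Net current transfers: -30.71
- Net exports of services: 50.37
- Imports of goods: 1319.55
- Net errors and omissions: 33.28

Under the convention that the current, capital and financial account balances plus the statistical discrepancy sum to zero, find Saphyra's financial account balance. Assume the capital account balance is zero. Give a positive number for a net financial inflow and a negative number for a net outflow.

Goods balance = 731.11 - 1319.55 = -588.44
Services balance = 50.37
Trade balance (goods + services) = -588.44 + 50.37 = -538.07
Net primary income = -14.61
Net secondary income = -30.71
Current account = -538.07 + (-14.61) + (-30.71) = -583.39
Financial account = -(-583.39 + 33.28) = 550.11

550.11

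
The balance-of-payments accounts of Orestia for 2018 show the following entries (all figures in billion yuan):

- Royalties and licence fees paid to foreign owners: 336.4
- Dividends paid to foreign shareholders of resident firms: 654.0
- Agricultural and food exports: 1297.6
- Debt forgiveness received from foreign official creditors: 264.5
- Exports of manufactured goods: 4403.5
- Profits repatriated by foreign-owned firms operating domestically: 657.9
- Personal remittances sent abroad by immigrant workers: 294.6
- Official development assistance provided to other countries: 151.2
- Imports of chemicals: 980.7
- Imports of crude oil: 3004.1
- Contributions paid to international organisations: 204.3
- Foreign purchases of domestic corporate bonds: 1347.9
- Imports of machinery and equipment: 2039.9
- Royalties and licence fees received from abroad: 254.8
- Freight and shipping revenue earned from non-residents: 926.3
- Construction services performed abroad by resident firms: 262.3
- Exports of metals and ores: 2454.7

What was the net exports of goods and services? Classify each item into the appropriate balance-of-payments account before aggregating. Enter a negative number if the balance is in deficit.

3238.1

Goods: -3004.1 + 4403.5 + 1297.6 - 2039.9 + 2454.7 - 980.7 = 2131.1
Services: 262.3 - 336.4 + 254.8 + 926.3 = 1107.0
Trade balance = 2131.1 + 1107.0 = 3238.1
(Excluded from the trade balance — primary income: dividends paid to foreign shareholders of resident firms 654.0, profits repatriated by foreign-owned firms operating domestically 657.9; capital account: debt forgiveness received from foreign official creditors 264.5; secondary income: personal remittances sent abroad by immigrant workers 294.6, official development assistance provided to other countries 151.2, contributions paid to international organisations 204.3; financial account: foreign purchases of domestic corporate bonds 1347.9.)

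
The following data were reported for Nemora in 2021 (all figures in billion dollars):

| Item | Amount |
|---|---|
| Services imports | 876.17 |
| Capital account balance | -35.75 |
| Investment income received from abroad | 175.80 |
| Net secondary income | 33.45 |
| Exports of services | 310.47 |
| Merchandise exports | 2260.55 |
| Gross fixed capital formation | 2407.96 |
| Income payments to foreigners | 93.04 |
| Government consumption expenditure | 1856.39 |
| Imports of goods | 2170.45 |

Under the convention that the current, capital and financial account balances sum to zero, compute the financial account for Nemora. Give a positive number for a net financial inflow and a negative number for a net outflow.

Goods balance = 2260.55 - 2170.45 = 90.10
Services balance = 310.47 - 876.17 = -565.70
Trade balance (goods + services) = 90.10 + (-565.70) = -475.60
Net primary income = 175.80 - 93.04 = 82.76
Net secondary income = 33.45
Current account = -475.60 + 82.76 + 33.45 = -359.39
Financial account = -(-359.39 + (-35.75)) = 395.14

395.14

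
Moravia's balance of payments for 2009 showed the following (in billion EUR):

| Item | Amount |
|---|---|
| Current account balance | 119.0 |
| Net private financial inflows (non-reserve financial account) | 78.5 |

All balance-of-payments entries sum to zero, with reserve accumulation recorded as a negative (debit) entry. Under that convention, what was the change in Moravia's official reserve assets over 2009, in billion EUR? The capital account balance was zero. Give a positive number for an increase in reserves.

197.5

Official reserve transactions balance = -(119.0 + 78.5) = -197.5
An accumulation of reserves is recorded as a debit (negative entry), so the change in the stock of reserves is the negative of that balance.
Change in official reserves = -(-197.5) = 197.5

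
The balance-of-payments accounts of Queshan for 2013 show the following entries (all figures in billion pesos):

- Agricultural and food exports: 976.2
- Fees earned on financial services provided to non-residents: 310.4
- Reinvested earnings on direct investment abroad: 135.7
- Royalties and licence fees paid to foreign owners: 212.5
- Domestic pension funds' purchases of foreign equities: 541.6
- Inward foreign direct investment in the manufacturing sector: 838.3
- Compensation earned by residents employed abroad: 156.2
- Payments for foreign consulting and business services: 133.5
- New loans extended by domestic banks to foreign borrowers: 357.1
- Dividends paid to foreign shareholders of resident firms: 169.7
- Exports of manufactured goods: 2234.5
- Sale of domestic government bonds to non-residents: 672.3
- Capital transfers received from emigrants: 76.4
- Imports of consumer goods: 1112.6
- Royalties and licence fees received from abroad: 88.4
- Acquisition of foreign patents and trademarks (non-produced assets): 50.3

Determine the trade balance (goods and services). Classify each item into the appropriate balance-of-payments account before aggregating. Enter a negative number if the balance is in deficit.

Goods: 2234.5 - 1112.6 + 976.2 = 2098.1
Services: -133.5 - 212.5 + 88.4 + 310.4 = 52.8
Trade balance = 2098.1 + 52.8 = 2150.9
(Excluded from the trade balance — primary income: reinvested earnings on direct investment abroad 135.7, compensation earned by residents employed abroad 156.2, dividends paid to foreign shareholders of resident firms 169.7; financial account: domestic pension funds' purchases of foreign equities 541.6, inward foreign direct investment in the manufacturing sector 838.3, new loans extended by domestic banks to foreign borrowers 357.1, sale of domestic government bonds to non-residents 672.3; capital account: capital transfers received from emigrants 76.4, acquisition of foreign patents and trademarks (non-produced assets) 50.3.)

2150.9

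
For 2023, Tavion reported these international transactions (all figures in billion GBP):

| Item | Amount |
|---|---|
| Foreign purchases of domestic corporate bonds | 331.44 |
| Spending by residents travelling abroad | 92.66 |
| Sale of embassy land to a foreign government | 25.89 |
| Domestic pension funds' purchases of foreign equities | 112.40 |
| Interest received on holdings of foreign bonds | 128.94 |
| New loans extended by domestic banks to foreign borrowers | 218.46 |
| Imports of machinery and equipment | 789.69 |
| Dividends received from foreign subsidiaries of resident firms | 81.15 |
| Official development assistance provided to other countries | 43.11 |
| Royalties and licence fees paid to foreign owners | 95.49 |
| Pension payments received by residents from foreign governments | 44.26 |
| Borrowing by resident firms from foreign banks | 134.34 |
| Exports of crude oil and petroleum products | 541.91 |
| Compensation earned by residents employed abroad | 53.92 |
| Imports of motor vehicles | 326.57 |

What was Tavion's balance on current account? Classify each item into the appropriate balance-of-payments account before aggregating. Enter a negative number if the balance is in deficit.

Goods: -326.57 + 541.91 - 789.69 = -574.35
Services: -95.49 - 92.66 = -188.15
Primary income: 53.92 + 81.15 + 128.94 = 264.01
Secondary income: 44.26 - 43.11 = 1.15
Current account = (-574.35) + (-188.15) + 264.01 + 1.15 = -497.34
(Excluded from the current account — financial account: foreign purchases of domestic corporate bonds 331.44, domestic pension funds' purchases of foreign equities 112.40, new loans extended by domestic banks to foreign borrowers 218.46, borrowing by resident firms from foreign banks 134.34; capital account: sale of embassy land to a foreign government 25.89.)

-497.34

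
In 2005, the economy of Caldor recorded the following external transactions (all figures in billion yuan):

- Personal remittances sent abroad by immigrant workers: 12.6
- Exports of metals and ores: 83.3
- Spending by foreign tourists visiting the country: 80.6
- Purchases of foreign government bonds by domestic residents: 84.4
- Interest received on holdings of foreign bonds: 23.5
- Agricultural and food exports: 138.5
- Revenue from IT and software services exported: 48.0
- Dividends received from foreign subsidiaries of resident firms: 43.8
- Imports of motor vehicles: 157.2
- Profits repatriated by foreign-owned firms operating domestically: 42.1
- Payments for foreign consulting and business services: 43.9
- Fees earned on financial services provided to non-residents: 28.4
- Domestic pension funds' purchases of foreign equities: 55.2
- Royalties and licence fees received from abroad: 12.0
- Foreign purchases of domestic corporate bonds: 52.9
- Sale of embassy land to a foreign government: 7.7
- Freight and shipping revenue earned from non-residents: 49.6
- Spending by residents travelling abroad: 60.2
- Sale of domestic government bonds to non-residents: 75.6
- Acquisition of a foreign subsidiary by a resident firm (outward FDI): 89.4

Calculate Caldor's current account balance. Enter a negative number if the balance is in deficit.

191.7

Goods: 138.5 + 83.3 - 157.2 = 64.6
Services: 28.4 - 60.2 + 80.6 + 49.6 - 43.9 + 48.0 + 12.0 = 114.5
Primary income: -42.1 + 43.8 + 23.5 = 25.2
Secondary income: -12.6
Current account = 64.6 + 114.5 + 25.2 + (-12.6) = 191.7
(Excluded from the current account — financial account: purchases of foreign government bonds by domestic residents 84.4, domestic pension funds' purchases of foreign equities 55.2, foreign purchases of domestic corporate bonds 52.9, sale of domestic government bonds to non-residents 75.6, acquisition of a foreign subsidiary by a resident firm (outward FDI) 89.4; capital account: sale of embassy land to a foreign government 7.7.)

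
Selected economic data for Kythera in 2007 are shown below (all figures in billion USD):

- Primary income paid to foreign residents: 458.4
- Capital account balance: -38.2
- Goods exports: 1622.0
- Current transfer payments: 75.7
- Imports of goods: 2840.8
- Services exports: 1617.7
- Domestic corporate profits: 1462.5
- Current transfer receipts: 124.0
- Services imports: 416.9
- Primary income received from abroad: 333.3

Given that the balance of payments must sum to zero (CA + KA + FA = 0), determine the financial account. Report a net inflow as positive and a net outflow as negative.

Goods balance = 1622.0 - 2840.8 = -1218.8
Services balance = 1617.7 - 416.9 = 1200.8
Trade balance (goods + services) = -1218.8 + 1200.8 = -18.0
Net primary income = 333.3 - 458.4 = -125.1
Net secondary income = 124.0 - 75.7 = 48.3
Current account = -18.0 + (-125.1) + 48.3 = -94.8
Financial account = -(-94.8 + (-38.2)) = 133.0

133.0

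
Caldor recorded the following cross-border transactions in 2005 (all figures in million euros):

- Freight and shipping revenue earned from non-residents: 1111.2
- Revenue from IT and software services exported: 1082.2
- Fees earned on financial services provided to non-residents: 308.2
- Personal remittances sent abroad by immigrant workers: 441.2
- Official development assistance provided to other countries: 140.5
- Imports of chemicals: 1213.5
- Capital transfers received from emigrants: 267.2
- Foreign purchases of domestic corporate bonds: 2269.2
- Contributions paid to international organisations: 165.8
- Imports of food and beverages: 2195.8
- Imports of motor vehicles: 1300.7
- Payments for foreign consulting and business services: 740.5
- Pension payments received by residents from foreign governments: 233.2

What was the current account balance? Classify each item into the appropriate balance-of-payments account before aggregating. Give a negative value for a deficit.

Goods: -1300.7 - 2195.8 - 1213.5 = -4710.0
Services: 1111.2 + 1082.2 + 308.2 - 740.5 = 1761.1
Secondary income: -165.8 - 140.5 - 441.2 + 233.2 = -514.3
Current account = (-4710.0) + 1761.1 + (-514.3) = -3463.2
(Excluded from the current account — capital account: capital transfers received from emigrants 267.2; financial account: foreign purchases of domestic corporate bonds 2269.2.)

-3463.2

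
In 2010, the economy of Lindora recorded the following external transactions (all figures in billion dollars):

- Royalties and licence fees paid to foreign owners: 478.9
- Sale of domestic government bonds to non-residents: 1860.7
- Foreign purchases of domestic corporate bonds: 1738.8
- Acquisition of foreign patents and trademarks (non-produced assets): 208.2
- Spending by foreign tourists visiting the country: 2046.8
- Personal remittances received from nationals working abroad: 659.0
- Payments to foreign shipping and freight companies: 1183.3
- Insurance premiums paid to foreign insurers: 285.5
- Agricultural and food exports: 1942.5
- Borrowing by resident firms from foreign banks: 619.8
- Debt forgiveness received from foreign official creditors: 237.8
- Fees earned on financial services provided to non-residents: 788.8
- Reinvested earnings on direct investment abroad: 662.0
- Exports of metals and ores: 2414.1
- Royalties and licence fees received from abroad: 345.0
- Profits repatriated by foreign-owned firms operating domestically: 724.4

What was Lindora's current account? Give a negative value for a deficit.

Goods: 1942.5 + 2414.1 = 4356.6
Services: -478.9 + 345.0 - 285.5 + 788.8 + 2046.8 - 1183.3 = 1232.9
Primary income: 662.0 - 724.4 = -62.4
Secondary income: 659.0
Current account = 4356.6 + 1232.9 + (-62.4) + 659.0 = 6186.1
(Excluded from the current account — financial account: sale of domestic government bonds to non-residents 1860.7, foreign purchases of domestic corporate bonds 1738.8, borrowing by resident firms from foreign banks 619.8; capital account: acquisition of foreign patents and trademarks (non-produced assets) 208.2, debt forgiveness received from foreign official creditors 237.8.)

6186.1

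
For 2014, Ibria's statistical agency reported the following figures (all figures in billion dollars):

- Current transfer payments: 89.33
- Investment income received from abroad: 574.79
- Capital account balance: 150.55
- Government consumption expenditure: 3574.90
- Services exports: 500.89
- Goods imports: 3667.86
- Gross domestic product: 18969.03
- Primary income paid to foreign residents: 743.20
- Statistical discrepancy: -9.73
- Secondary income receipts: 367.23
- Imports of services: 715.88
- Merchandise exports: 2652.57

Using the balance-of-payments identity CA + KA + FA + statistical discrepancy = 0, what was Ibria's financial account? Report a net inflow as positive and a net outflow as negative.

979.97

Goods balance = 2652.57 - 3667.86 = -1015.29
Services balance = 500.89 - 715.88 = -214.99
Trade balance (goods + services) = -1015.29 + (-214.99) = -1230.28
Net primary income = 574.79 - 743.20 = -168.41
Net secondary income = 367.23 - 89.33 = 277.90
Current account = -1230.28 + (-168.41) + 277.90 = -1120.79
Financial account = -(-1120.79 + 150.55 + (-9.73)) = 979.97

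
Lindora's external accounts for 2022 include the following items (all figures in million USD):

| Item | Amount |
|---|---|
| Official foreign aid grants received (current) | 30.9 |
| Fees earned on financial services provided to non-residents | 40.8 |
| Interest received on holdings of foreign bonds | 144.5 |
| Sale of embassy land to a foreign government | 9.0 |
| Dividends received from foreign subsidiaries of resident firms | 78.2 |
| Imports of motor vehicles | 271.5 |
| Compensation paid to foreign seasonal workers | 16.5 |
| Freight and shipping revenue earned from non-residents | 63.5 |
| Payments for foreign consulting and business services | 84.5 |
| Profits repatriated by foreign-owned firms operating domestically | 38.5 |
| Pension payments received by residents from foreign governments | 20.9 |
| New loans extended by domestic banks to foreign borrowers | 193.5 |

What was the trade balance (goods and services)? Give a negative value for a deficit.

-251.7

Goods: -271.5
Services: -84.5 + 63.5 + 40.8 = 19.8
Trade balance = -271.5 + 19.8 = -251.7
(Excluded from the trade balance — secondary income: official foreign aid grants received (current) 30.9, pension payments received by residents from foreign governments 20.9; primary income: interest received on holdings of foreign bonds 144.5, dividends received from foreign subsidiaries of resident firms 78.2, compensation paid to foreign seasonal workers 16.5, profits repatriated by foreign-owned firms operating domestically 38.5; capital account: sale of embassy land to a foreign government 9.0; financial account: new loans extended by domestic banks to foreign borrowers 193.5.)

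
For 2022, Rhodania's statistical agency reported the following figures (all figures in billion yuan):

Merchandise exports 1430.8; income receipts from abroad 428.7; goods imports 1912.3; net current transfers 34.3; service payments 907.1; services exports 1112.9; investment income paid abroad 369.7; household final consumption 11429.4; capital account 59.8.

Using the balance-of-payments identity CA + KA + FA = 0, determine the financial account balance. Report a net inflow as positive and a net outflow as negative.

Goods balance = 1430.8 - 1912.3 = -481.5
Services balance = 1112.9 - 907.1 = 205.8
Trade balance (goods + services) = -481.5 + 205.8 = -275.7
Net primary income = 428.7 - 369.7 = 59.0
Net secondary income = 34.3
Current account = -275.7 + 59.0 + 34.3 = -182.4
Financial account = -(-182.4 + 59.8) = 122.6

122.6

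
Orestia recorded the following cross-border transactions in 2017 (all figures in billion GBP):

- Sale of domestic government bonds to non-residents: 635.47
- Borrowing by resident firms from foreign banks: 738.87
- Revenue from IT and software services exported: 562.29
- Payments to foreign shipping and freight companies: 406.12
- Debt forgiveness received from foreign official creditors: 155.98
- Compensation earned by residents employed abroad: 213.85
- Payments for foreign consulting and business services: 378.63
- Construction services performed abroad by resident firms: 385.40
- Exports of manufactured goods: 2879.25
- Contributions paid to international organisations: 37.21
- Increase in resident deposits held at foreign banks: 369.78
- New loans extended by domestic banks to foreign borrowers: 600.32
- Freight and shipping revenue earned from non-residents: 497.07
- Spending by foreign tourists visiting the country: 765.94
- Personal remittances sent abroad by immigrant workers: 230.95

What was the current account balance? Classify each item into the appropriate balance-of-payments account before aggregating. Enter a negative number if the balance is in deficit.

Goods: 2879.25
Services: 497.07 + 385.40 + 765.94 + 562.29 - 378.63 - 406.12 = 1425.95
Primary income: 213.85
Secondary income: -230.95 - 37.21 = -268.16
Current account = 2879.25 + 1425.95 + 213.85 + (-268.16) = 4250.89
(Excluded from the current account — financial account: sale of domestic government bonds to non-residents 635.47, borrowing by resident firms from foreign banks 738.87, increase in resident deposits held at foreign banks 369.78, new loans extended by domestic banks to foreign borrowers 600.32; capital account: debt forgiveness received from foreign official creditors 155.98.)

4250.89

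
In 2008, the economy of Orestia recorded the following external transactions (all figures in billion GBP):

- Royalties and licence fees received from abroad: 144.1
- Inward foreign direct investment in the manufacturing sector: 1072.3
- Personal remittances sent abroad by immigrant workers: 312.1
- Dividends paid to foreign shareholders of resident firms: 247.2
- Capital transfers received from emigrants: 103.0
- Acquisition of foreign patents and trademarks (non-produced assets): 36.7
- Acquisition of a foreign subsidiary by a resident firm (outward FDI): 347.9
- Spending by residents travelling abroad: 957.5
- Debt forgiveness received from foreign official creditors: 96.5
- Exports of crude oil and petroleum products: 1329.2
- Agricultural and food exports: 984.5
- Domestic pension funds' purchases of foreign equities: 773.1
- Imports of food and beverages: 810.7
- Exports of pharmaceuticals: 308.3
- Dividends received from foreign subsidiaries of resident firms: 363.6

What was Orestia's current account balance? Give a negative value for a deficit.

Goods: 984.5 + 308.3 - 810.7 + 1329.2 = 1811.3
Services: -957.5 + 144.1 = -813.4
Primary income: -247.2 + 363.6 = 116.4
Secondary income: -312.1
Current account = 1811.3 + (-813.4) + 116.4 + (-312.1) = 802.2
(Excluded from the current account — financial account: inward foreign direct investment in the manufacturing sector 1072.3, acquisition of a foreign subsidiary by a resident firm (outward FDI) 347.9, domestic pension funds' purchases of foreign equities 773.1; capital account: capital transfers received from emigrants 103.0, acquisition of foreign patents and trademarks (non-produced assets) 36.7, debt forgiveness received from foreign official creditors 96.5.)

802.2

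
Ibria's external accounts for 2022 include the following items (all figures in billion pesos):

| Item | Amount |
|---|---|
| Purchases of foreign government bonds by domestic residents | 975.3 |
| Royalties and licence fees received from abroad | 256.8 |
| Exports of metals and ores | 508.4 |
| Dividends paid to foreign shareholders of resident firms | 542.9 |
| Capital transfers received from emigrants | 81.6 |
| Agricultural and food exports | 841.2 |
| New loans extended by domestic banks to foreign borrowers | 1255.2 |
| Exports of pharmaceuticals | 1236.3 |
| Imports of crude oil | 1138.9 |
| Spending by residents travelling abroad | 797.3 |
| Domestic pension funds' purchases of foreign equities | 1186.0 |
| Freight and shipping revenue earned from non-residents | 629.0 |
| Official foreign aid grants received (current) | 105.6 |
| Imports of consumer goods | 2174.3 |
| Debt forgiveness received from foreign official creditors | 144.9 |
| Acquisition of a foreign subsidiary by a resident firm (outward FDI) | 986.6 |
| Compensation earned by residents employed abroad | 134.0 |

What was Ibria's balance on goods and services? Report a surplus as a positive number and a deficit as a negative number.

-638.8

Goods: -1138.9 + 1236.3 - 2174.3 + 508.4 + 841.2 = -727.3
Services: -797.3 + 256.8 + 629.0 = 88.5
Trade balance = -727.3 + 88.5 = -638.8
(Excluded from the trade balance — financial account: purchases of foreign government bonds by domestic residents 975.3, new loans extended by domestic banks to foreign borrowers 1255.2, domestic pension funds' purchases of foreign equities 1186.0, acquisition of a foreign subsidiary by a resident firm (outward FDI) 986.6; primary income: dividends paid to foreign shareholders of resident firms 542.9, compensation earned by residents employed abroad 134.0; capital account: capital transfers received from emigrants 81.6, debt forgiveness received from foreign official creditors 144.9; secondary income: official foreign aid grants received (current) 105.6.)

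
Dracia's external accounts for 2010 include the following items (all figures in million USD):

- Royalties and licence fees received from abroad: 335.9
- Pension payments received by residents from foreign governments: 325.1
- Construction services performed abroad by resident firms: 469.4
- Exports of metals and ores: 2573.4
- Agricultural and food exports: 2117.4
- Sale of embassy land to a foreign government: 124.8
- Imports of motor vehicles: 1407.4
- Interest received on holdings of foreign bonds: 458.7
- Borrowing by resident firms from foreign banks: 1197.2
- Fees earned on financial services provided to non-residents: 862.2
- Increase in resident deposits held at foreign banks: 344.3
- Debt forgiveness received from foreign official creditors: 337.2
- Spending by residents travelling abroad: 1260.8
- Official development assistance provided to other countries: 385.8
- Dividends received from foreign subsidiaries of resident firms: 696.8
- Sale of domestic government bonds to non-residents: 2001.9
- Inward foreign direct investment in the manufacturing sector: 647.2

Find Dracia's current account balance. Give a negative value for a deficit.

Goods: 2117.4 + 2573.4 - 1407.4 = 3283.4
Services: 862.2 + 469.4 - 1260.8 + 335.9 = 406.7
Primary income: 696.8 + 458.7 = 1155.5
Secondary income: -385.8 + 325.1 = -60.7
Current account = 3283.4 + 406.7 + 1155.5 + (-60.7) = 4784.9
(Excluded from the current account — capital account: sale of embassy land to a foreign government 124.8, debt forgiveness received from foreign official creditors 337.2; financial account: borrowing by resident firms from foreign banks 1197.2, increase in resident deposits held at foreign banks 344.3, sale of domestic government bonds to non-residents 2001.9, inward foreign direct investment in the manufacturing sector 647.2.)

4784.9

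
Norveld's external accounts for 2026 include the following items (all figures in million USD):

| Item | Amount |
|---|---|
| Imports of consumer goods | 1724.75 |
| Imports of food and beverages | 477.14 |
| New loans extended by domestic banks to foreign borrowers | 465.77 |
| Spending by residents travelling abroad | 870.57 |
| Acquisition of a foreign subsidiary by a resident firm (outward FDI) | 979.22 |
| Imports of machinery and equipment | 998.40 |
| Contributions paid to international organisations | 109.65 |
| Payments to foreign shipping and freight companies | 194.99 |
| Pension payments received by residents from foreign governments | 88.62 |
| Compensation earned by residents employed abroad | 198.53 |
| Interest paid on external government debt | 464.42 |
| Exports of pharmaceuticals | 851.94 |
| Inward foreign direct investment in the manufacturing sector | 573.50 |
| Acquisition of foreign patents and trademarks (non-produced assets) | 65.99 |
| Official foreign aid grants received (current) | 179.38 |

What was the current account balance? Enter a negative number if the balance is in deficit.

-3521.45

Goods: -998.40 + 851.94 - 477.14 - 1724.75 = -2348.35
Services: -194.99 - 870.57 = -1065.56
Primary income: 198.53 - 464.42 = -265.89
Secondary income: 179.38 - 109.65 + 88.62 = 158.35
Current account = (-2348.35) + (-1065.56) + (-265.89) + 158.35 = -3521.45
(Excluded from the current account — financial account: new loans extended by domestic banks to foreign borrowers 465.77, acquisition of a foreign subsidiary by a resident firm (outward FDI) 979.22, inward foreign direct investment in the manufacturing sector 573.50; capital account: acquisition of foreign patents and trademarks (non-produced assets) 65.99.)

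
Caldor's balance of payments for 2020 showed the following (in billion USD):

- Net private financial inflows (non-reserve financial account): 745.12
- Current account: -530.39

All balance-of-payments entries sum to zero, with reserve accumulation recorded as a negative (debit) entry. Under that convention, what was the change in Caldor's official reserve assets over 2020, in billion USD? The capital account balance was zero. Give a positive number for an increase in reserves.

Official reserve transactions balance = -((-530.39) + 745.12) = -214.73
An accumulation of reserves is recorded as a debit (negative entry), so the change in the stock of reserves is the negative of that balance.
Change in official reserves = -(-214.73) = 214.73

214.73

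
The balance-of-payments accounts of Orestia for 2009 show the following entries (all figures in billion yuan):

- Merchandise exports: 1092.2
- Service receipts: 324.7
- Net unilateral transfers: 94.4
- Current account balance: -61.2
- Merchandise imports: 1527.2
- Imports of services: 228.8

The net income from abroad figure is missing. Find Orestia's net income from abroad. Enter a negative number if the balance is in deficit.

Current account = goods balance + services balance + net primary income + net secondary income
Sum of the known components = -244.7
Net income from abroad = CA - (known components) = -61.2 - (-244.7) = 183.5

183.5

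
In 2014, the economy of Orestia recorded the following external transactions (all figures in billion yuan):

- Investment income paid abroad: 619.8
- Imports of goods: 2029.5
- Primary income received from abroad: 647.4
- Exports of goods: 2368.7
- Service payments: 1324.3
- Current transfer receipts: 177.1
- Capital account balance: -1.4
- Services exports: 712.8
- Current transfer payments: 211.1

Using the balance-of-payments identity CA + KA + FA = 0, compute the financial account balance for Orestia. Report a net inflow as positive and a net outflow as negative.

Goods balance = 2368.7 - 2029.5 = 339.2
Services balance = 712.8 - 1324.3 = -611.5
Trade balance (goods + services) = 339.2 + (-611.5) = -272.3
Net primary income = 647.4 - 619.8 = 27.6
Net secondary income = 177.1 - 211.1 = -34.0
Current account = -272.3 + 27.6 + (-34.0) = -278.7
Financial account = -(-278.7 + (-1.4)) = 280.1

280.1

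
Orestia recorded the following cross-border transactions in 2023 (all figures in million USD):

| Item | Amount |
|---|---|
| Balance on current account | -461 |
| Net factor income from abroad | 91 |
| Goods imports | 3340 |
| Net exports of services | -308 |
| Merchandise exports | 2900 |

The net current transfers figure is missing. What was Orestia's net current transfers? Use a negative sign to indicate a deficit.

196

Current account = goods balance + services balance + net primary income + net secondary income
Sum of the known components = -657
Net current transfers = CA - (known components) = -461 - (-657) = 196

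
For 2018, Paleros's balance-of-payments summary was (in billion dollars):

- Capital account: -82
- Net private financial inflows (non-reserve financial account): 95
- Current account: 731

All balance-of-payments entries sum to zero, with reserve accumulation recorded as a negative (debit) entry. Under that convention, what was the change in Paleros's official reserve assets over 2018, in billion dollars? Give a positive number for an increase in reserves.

Official reserve transactions balance = -(731 + (-82) + 95) = -744
An accumulation of reserves is recorded as a debit (negative entry), so the change in the stock of reserves is the negative of that balance.
Change in official reserves = -(-744) = 744

744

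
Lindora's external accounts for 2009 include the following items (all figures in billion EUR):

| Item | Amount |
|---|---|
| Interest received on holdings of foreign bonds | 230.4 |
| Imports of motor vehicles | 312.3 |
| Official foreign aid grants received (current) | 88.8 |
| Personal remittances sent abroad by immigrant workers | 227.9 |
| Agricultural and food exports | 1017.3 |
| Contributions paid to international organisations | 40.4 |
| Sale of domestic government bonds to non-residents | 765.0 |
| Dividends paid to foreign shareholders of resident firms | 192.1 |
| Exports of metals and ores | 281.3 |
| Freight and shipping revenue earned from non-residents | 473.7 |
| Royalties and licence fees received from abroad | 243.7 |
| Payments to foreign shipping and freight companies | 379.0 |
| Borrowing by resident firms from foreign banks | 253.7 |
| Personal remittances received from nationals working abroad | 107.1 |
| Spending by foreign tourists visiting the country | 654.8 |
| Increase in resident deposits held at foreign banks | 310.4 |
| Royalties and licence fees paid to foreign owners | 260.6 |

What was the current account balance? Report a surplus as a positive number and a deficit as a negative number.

1684.8

Goods: 281.3 + 1017.3 - 312.3 = 986.3
Services: 243.7 - 379.0 + 654.8 + 473.7 - 260.6 = 732.6
Primary income: -192.1 + 230.4 = 38.3
Secondary income: -227.9 - 40.4 + 107.1 + 88.8 = -72.4
Current account = 986.3 + 732.6 + 38.3 + (-72.4) = 1684.8
(Excluded from the current account — financial account: sale of domestic government bonds to non-residents 765.0, borrowing by resident firms from foreign banks 253.7, increase in resident deposits held at foreign banks 310.4.)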